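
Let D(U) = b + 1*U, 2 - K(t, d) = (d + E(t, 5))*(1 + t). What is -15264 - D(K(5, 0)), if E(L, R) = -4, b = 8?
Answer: -15298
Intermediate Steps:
K(t, d) = 2 - (1 + t)*(-4 + d) (K(t, d) = 2 - (d - 4)*(1 + t) = 2 - (-4 + d)*(1 + t) = 2 - (1 + t)*(-4 + d))
D(U) = 8 + U (D(U) = 8 + 1*U = 8 + U)
-15264 - D(K(5, 0)) = -15264 - (8 + (6 - 1*0 + 4*5 - 1*0*5)) = -15264 - (8 + (6 + 0 + 20 + 0)) = -15264 - (8 + 26) = -15264 - 1*34 = -15264 - 34 = -15298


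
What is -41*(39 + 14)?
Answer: -2173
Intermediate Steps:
-41*(39 + 14) = -41*53 = -2173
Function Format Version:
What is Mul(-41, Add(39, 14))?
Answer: -2173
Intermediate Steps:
Mul(-41, Add(39, 14)) = Mul(-41, 53) = -2173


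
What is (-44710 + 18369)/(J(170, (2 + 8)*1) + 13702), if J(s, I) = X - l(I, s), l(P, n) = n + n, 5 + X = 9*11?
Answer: -26341/13456 ≈ -1.9576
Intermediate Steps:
X = 94 (X = -5 + 9*11 = -5 + 99 = 94)
l(P, n) = 2*n
J(s, I) = 94 - 2*s
(-44710 + 18369)/(J(170, (2 + 8)*1) + 13702) = (-44710 + 18369)/((94 - 2*170) + 13702) = -26341/((94 - 340) + 13702) = -26341/(-246 + 13702) = -26341/13456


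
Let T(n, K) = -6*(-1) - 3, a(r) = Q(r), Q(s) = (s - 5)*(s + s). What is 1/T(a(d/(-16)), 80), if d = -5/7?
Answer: 1/3 ≈ 0.33333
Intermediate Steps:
d = -5/7 (d = -5*1/7 = -5/7 ≈ -0.71429)
Q(s) = 2*s*(-5 + s) (Q(s) = (-5 + s)*(2*s) = 2*s*(-5 + s))
a(r) = 2*r*(-5 + r)
T(n, K) = 3 (T(n, K) = 6 - 3 = 3)
1/T(a(d/(-16)), 80) = 1/3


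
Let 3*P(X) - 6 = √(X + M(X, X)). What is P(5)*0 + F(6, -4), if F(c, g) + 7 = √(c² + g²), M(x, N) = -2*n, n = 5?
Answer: -7 + 2*√13 ≈ 0.21110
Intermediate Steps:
M(x, N) = -10 (M(x, N) = -2*5 = -10)
P(X) = 2 + √(-10 + X)/3 (P(X) = 2 + √(X - 10)/3 = 2 + √(-10 + X)/3)
F(c, g) = -7 + √(c² + g²)
P(5)*0 + F(6, -4) = (2 + √(-10 + 5)/3)*0 + (-7 + √(6² + (-4)²)) = (2 + √(-5)/3)*0 + (-7 + √(36 + 16)) = (2 + (I*√5)/3)*0 + (-7 + √52) = (2 + I*√5/3)*0 + (-7 + 2*√13) = 0 + (-7 + 2*√13) = -7 + 2*√13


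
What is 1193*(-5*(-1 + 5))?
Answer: -23860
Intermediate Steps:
1193*(-5*(-1 + 5)) = 1193*(-5*4) = 1193*(-20) = -23860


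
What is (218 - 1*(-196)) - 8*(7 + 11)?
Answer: 270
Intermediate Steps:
(218 - 1*(-196)) - 8*(7 + 11) = (218 + 196) - 8*18 = 414 - 1*144 = 414 - 144 = 270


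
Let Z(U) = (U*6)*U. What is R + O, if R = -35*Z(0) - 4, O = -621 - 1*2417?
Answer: -3042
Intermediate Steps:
O = -3038 (O = -621 - 2417 = -3038)
Z(U) = 6*U**2 (Z(U) = (6*U)*U = 6*U**2)
R = -4 (R = -210*0**2 - 4 = -210*0 - 4 = -35*0 - 4 = 0 - 4 = -4)
R + O = -4 - 3038 = -3042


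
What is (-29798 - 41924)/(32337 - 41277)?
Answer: 35861/4470 ≈ 8.0226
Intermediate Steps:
(-29798 - 41924)/(32337 - 41277) = -71722/(-8940) = -71722*(-1/8940) = 35861/4470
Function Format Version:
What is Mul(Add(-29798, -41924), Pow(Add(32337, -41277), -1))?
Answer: Rational(35861, 4470) ≈ 8.0226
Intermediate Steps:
Mul(Add(-29798, -41924), Pow(Add(32337, -41277), -1)) = Mul(-71722, Pow(-8940, -1)) = Mul(-71722, Rational(-1, 8940)) = Rational(35861, 4470)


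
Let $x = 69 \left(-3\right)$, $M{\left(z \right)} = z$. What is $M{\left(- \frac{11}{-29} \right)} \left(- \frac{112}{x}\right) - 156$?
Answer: $- \frac{935236}{6003} \approx -155.79$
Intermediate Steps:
$x = -207$
$M{\left(- \frac{11}{-29} \right)} \left(- \frac{112}{x}\right) - 156 = - \frac{11}{-29} \left(- \frac{112}{-207}\right) - 156 = \left(-11\right) \left(- \frac{1}{29}\right) \left(\left(-112\right) \left(- \frac{1}{207}\right)\right) - 156 = \frac{11}{29} \cdot \frac{112}{207} - 156 = \frac{1232}{6003} - 156 = - \frac{935236}{6003}$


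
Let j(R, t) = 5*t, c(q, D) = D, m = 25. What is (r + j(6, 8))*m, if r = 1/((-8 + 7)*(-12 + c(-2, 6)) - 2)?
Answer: 4025/4 ≈ 1006.3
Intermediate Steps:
r = 1/4 (r = 1/((-8 + 7)*(-12 + 6) - 2) = 1/(-1*(-6) - 2) = 1/(6 - 2) = 1/4 ≈ 0.25000)
(r + j(6, 8))*m = (1/4 + 5*8)*25 = (1/4 + 40)*25 = (161/4)*25 = 4025/4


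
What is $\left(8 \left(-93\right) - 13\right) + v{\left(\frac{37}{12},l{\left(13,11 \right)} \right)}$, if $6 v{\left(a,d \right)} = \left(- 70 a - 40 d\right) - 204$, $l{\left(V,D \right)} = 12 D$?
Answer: $- \frac{61451}{36} \approx -1707.0$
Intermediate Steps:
$v{\left(a,d \right)} = -34 - \frac{35 a}{3} - \frac{20 d}{3}$ ($v{\left(a,d \right)} = \frac{\left(- 70 a - 40 d\right) - 204}{6} = \frac{-204 - 70 a - 40 d}{6} = -34 - \frac{35 a}{3} - \frac{20 d}{3}$)
$\left(8 \left(-93\right) - 13\right) + v{\left(\frac{37}{12},l{\left(13,11 \right)} \right)} = \left(8 \left(-93\right) - 13\right) - \left(34 + \frac{20}{3} \cdot 12 \cdot 11 + \frac{35}{3} \cdot 37 \cdot \frac{1}{12}\right) = \left(-744 - 13\right) - \left(914 + \frac{35}{3} \cdot 37 \cdot \frac{1}{12}\right) = -757 - \frac{34199}{36} = - \frac{61451}{36}$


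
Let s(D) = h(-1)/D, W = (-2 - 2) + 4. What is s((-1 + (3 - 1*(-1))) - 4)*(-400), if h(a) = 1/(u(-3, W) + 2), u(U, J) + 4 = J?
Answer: -200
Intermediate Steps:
W = 0 (W = -4 + 4 = 0)
u(U, J) = -4 + J
h(a) = -½ (h(a) = 1/((-4 + 0) + 2) = 1/(-4 + 2) = 1/(-2) = -½)
s(D) = -1/(2*D)
s((-1 + (3 - 1*(-1))) - 4)*(-400) = -1/(2*((-1 + (3 - 1*(-1))) - 4))*(-400) = -1/(2*((-1 + (3 + 1)) - 4))*(-400) = -1/(2*((-1 + 4) - 4))*(-400) = -1/(2*(3 - 4))*(-400) = -½/(-1)*(-400) = -½*(-1)*(-400) = (½)*(-400) = -200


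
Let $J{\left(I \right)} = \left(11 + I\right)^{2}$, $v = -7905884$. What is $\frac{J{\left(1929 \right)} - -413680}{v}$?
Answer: $- \frac{1044320}{1976471} \approx -0.52838$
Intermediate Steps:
$\frac{J{\left(1929 \right)} - -413680}{v} = \frac{\left(11 + 1929\right)^{2} - -413680}{-7905884} = \left(1940^{2} + 413680\right) \left(- \frac{1}{7905884}\right) = \left(3763600 + 413680\right) \left(- \frac{1}{7905884}\right) = 4177280 \left(- \frac{1}{7905884}\right) = - \frac{1044320}{1976471}$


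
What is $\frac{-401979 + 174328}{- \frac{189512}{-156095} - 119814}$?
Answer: $\frac{35535182845}{18702176818} \approx 1.9001$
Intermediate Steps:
$\frac{-401979 + 174328}{- \frac{189512}{-156095} - 119814} = - \frac{227651}{\left(-189512\right) \left(- \frac{1}{156095}\right) - 119814} = - \frac{227651}{\frac{189512}{156095} - 119814} = - \frac{227651}{- \frac{18702176818}{156095}} = \left(-227651\right) \left(- \frac{156095}{18702176818}\right) = \frac{35535182845}{18702176818}$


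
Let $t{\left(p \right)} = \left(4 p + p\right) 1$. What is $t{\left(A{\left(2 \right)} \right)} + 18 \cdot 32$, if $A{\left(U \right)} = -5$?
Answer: $551$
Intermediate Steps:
$t{\left(p \right)} = 5 p$ ($t{\left(p \right)} = 5 p 1 = 5 p$)
$t{\left(A{\left(2 \right)} \right)} + 18 \cdot 32 = 5 \left(-5\right) + 18 \cdot 32 = -25 + 576 = 551$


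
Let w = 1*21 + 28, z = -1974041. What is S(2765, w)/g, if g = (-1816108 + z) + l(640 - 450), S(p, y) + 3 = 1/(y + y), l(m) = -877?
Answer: 293/371520548 ≈ 7.8865e-7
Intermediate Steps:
w = 49 (w = 21 + 28 = 49)
S(p, y) = -3 + 1/(2*y) (S(p, y) = -3 + 1/(y + y) = -3 + 1/(2*y))
g = -3791026 (g = (-1816108 - 1974041) - 877 = -3790149 - 877 = -3791026)
S(2765, w)/g = (-3 + (1/2)/49)/(-3791026) = (-3 + (1/2)*(1/49))*(-1/3791026) = (-3 + 1/98)*(-1/3791026) = -293/98*(-1/3791026) = 293/371520548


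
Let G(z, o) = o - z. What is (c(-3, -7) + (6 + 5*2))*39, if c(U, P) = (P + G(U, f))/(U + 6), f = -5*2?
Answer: 442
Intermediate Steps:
f = -10
c(U, P) = (-10 + P - U)/(6 + U) (c(U, P) = (P + (-10 - U))/(U + 6) = (-10 + P - U)/(6 + U))
(c(-3, -7) + (6 + 5*2))*39 = ((-10 - 7 - 1*(-3))/(6 - 3) + (6 + 5*2))*39 = ((-10 - 7 + 3)/3 + (6 + 10))*39 = ((⅓)*(-14) + 16)*39 = (-14/3 + 16)*39 = (34/3)*39 = 442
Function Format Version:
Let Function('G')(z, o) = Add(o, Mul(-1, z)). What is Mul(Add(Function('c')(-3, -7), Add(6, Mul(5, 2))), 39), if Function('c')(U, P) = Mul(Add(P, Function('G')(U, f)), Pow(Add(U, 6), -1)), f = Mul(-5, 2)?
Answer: 442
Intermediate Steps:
f = -10
Function('c')(U, P) = Mul(Pow(Add(6, U), -1), Add(-10, P, Mul(-1, U))) (Function('c')(U, P) = Mul(Add(P, Add(-10, Mul(-1, U))), Pow(Add(U, 6), -1)) = Mul(Add(-10, P, Mul(-1, U)), Pow(Add(6, U), -1)) = Mul(Pow(Add(6, U), -1), Add(-10, P, Mul(-1, U))))
Mul(Add(Function('c')(-3, -7), Add(6, Mul(5, 2))), 39) = Mul(Add(Mul(Pow(Add(6, -3), -1), Add(-10, -7, Mul(-1, -3))), Add(6, Mul(5, 2))), 39) = Mul(Add(Mul(Pow(3, -1), Add(-10, -7, 3)), Add(6, 10)), 39) = Mul(Add(Mul(Rational(1, 3), -14), 16), 39) = Mul(Add(Rational(-14, 3), 16), 39) = Mul(Rational(34, 3), 39) = 442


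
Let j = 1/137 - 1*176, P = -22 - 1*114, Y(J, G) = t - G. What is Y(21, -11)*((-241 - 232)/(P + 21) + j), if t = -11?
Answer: 0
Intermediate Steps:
Y(J, G) = -11 - G
P = -136 (P = -22 - 114 = -136)
j = -24111/137 (j = 1/137 - 176 = -24111/137 ≈ -175.99)
Y(21, -11)*((-241 - 232)/(P + 21) + j) = (-11 - 1*(-11))*((-241 - 232)/(-136 + 21) - 24111/137) = (-11 + 11)*(-473/(-115) - 24111/137) = 0*(-473*(-1/115) - 24111/137) = 0*(473/115 - 24111/137) = 0*(-2707964/15755) = 0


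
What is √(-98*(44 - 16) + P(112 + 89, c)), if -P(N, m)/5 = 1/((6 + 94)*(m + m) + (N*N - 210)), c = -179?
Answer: I*√52906759419/4391 ≈ 52.383*I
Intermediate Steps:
P(N, m) = -5/(-210 + N² + 200*m) (P(N, m) = -5/((6 + 94)*(m + m) + (N*N - 210)) = -5/(100*(2*m) + (N² - 210)) = -5/(200*m + (-210 + N²)) = -5/(-210 + N² + 200*m))
√(-98*(44 - 16) + P(112 + 89, c)) = √(-98*(44 - 16) - 5/(-210 + (112 + 89)² + 200*(-179))) = √(-98*28 - 5/(-210 + 201² - 35800)) = √(-2744 - 5/(-210 + 40401 - 35800)) = √(-2744 - 5/4391) = √(-12048909/4391) = I*√52906759419/4391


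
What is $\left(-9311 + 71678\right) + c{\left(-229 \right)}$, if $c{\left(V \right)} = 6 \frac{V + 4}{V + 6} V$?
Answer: $\frac{13598691}{223} \approx 60981.0$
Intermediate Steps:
$c{\left(V \right)} = \frac{6 V \left(4 + V\right)}{6 + V}$ ($c{\left(V \right)} = 6 \frac{4 + V}{6 + V} V = \frac{6 \left(4 + V\right)}{6 + V} V = \frac{6 V \left(4 + V\right)}{6 + V}$)
$\left(-9311 + 71678\right) + c{\left(-229 \right)} = \left(-9311 + 71678\right) + 6 \left(-229\right) \frac{1}{6 - 229} \left(4 - 229\right) = 62367 + 6 \left(-229\right) \frac{1}{-223} \left(-225\right) = 62367 + 6 \left(-229\right) \left(- \frac{1}{223}\right) \left(-225\right) = 62367 - \frac{309150}{223} = \frac{13598691}{223}$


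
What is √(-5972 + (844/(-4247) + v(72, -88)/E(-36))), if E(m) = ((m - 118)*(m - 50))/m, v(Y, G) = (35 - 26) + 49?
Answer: I*√1180942082166198814/14061817 ≈ 77.281*I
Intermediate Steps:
v(Y, G) = 58 (v(Y, G) = 9 + 49 = 58)
E(m) = (-118 + m)*(-50 + m)/m (E(m) = ((-118 + m)*(-50 + m))/m = (-118 + m)*(-50 + m)/m)
√(-5972 + (844/(-4247) + v(72, -88)/E(-36))) = √(-5972 + (844/(-4247) + 58/(-168 - 36 + 5900/(-36)))) = √(-5972 + (844*(-1/4247) + 58/(-168 - 36 + 5900*(-1/36)))) = √(-5972 + (-844/4247 + 58/(-168 - 36 - 1475/9))) = √(-5972 + (-844/4247 + 58/(-3311/9))) = √(-5972 + (-844/4247 + 58*(-9/3311))) = √(-5972 + (-844/4247 - 522/3311)) = √(-5972 - 5011418/14061817) = √(-83982182542/14061817) = I*√1180942082166198814/14061817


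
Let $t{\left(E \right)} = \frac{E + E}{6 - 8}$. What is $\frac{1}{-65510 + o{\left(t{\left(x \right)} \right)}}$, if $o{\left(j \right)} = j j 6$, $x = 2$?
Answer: $- \frac{1}{65486} \approx -1.527 \cdot 10^{-5}$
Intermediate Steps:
$t{\left(E \right)} = - E$ ($t{\left(E \right)} = \frac{2 E}{-2} = 2 E \left(- \frac{1}{2}\right) = - E$)
$o{\left(j \right)} = 6 j^{2}$ ($o{\left(j \right)} = j^{2} \cdot 6 = 6 j^{2}$)
$\frac{1}{-65510 + o{\left(t{\left(x \right)} \right)}} = \frac{1}{-65510 + 6 \left(\left(-1\right) 2\right)^{2}} = \frac{1}{-65510 + 6 \left(-2\right)^{2}} = \frac{1}{-65510 + 6 \cdot 4} = \frac{1}{-65510 + 24} = \frac{1}{-65486} = - \frac{1}{65486}$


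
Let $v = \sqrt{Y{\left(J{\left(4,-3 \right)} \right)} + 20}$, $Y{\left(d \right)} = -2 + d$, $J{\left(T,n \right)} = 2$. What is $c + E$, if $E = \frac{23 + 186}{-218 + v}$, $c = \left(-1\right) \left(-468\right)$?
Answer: $\frac{11093155}{23752} - \frac{209 \sqrt{5}}{23752} \approx 467.02$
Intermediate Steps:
$c = 468$
$v = 2 \sqrt{5}$ ($v = \sqrt{\left(-2 + 2\right) + 20} = \sqrt{0 + 20} = \sqrt{20} = 2 \sqrt{5} \approx 4.4721$)
$E = \frac{209}{-218 + 2 \sqrt{5}}$ ($E = \frac{23 + 186}{-218 + 2 \sqrt{5}} = \frac{209}{-218 + 2 \sqrt{5}} \approx -0.9788$)
$c + E = 468 - \left(\frac{22781}{23752} + \frac{209 \sqrt{5}}{23752}\right) = \frac{11093155}{23752} - \frac{209 \sqrt{5}}{23752}$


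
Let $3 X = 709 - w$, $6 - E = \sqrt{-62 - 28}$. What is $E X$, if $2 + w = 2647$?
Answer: $-3872 + 1936 i \sqrt{10} \approx -3872.0 + 6122.2 i$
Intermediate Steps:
$w = 2645$ ($w = -2 + 2647 = 2645$)
$E = 6 - 3 i \sqrt{10}$ ($E = 6 - \sqrt{-62 - 28} = 6 - \sqrt{-90} = 6 - 3 i \sqrt{10} \approx 6.0 - 9.4868 i$)
$X = - \frac{1936}{3}$ ($X = \frac{709 - 2645}{3} = \frac{1}{3} \left(-1936\right) = - \frac{1936}{3} \approx -645.33$)
$E X = \left(6 - 3 i \sqrt{10}\right) \left(- \frac{1936}{3}\right) = -3872 + 1936 i \sqrt{10}$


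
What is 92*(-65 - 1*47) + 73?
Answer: -10231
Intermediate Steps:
92*(-65 - 1*47) + 73 = 92*(-65 - 47) + 73 = 92*(-112) + 73 = -10304 + 73 = -10231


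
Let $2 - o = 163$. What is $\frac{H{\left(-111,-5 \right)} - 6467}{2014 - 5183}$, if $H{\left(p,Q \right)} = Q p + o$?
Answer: $\frac{6073}{3169} \approx 1.9164$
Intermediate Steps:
$o = -161$ ($o = 2 - 163 = -161$)
$H{\left(p,Q \right)} = -161 + Q p$ ($H{\left(p,Q \right)} = Q p - 161 = -161 + Q p$)
$\frac{H{\left(-111,-5 \right)} - 6467}{2014 - 5183} = \frac{\left(-161 - -555\right) - 6467}{2014 - 5183} = \frac{\left(-161 + 555\right) - 6467}{-3169} = \left(394 - 6467\right) \left(- \frac{1}{3169}\right) = \left(-6073\right) \left(- \frac{1}{3169}\right) = \frac{6073}{3169}$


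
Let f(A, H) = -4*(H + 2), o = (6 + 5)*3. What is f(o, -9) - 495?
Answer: -467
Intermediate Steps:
o = 33 (o = 11*3 = 33)
f(A, H) = -8 - 4*H (f(A, H) = -4*(2 + H) = -8 - 4*H)
f(o, -9) - 495 = (-8 - 4*(-9)) - 495 = (-8 + 36) - 495 = 28 - 495 = -467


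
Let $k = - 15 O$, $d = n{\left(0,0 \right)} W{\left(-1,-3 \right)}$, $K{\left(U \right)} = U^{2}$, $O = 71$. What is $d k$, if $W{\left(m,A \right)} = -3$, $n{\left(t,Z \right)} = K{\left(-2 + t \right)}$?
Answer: $12780$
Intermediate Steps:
$n{\left(t,Z \right)} = \left(-2 + t\right)^{2}$
$d = -12$ ($d = \left(-2 + 0\right)^{2} \left(-3\right) = \left(-2\right)^{2} \left(-3\right) = 4 \left(-3\right) = -12$)
$k = -1065$ ($k = \left(-15\right) 71 = -1065$)
$d k = \left(-12\right) \left(-1065\right) = 12780$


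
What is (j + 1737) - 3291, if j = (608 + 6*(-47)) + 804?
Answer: -424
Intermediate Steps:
j = 1130 (j = (608 - 282) + 804 = 326 + 804 = 1130)
(j + 1737) - 3291 = (1130 + 1737) - 3291 = 2867 - 3291 = -424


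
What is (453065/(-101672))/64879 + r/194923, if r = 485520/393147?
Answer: -10505744919979835/168500933878896967176 ≈ -6.2348e-5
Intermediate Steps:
r = 161840/131049 (r = 485520*(1/393147) = 161840/131049 ≈ 1.2350)
(453065/(-101672))/64879 + r/194923 = (453065/(-101672))/64879 + (161840/131049)/194923 = (453065*(-1/101672))*(1/64879) + (161840/131049)*(1/194923) = -453065/101672*1/64879 + 161840/25544464227 = -453065/6596377688 + 161840/25544464227 = -10505744919979835/168500933878896967176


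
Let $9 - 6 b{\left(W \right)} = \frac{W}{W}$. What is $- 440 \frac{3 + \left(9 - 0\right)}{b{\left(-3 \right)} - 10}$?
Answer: $\frac{7920}{13} \approx 609.23$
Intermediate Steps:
$b{\left(W \right)} = \frac{4}{3}$ ($b{\left(W \right)} = \frac{3}{2} - \frac{W \frac{1}{W}}{6} = \frac{3}{2} - \frac{1}{6} = \frac{4}{3}$)
$- 440 \frac{3 + \left(9 - 0\right)}{b{\left(-3 \right)} - 10} = - 440 \frac{3 + \left(9 - 0\right)}{\frac{4}{3} - 10} = - 440 \frac{3 + \left(9 + 0\right)}{- \frac{26}{3}} = - 440 \left(3 + 9\right) \left(- \frac{3}{26}\right) = - 440 \cdot 12 \left(- \frac{3}{26}\right) = \left(-440\right) \left(- \frac{18}{13}\right) = \frac{7920}{13}$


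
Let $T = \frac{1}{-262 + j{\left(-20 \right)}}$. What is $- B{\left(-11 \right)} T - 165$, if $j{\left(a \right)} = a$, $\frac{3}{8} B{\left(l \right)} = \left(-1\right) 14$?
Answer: $- \frac{69851}{423} \approx -165.13$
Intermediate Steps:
$B{\left(l \right)} = - \frac{112}{3}$ ($B{\left(l \right)} = \frac{8 \left(\left(-1\right) 14\right)}{3} = \frac{8}{3} \left(-14\right) = - \frac{112}{3}$)
$T = - \frac{1}{282}$ ($T = \frac{1}{-262 - 20} = \frac{1}{-282} = - \frac{1}{282} \approx -0.0035461$)
$- B{\left(-11 \right)} T - 165 = \left(-1\right) \left(- \frac{112}{3}\right) \left(- \frac{1}{282}\right) - 165 = \frac{112}{3} \left(- \frac{1}{282}\right) - 165 = - \frac{56}{423} - 165 = - \frac{69851}{423}$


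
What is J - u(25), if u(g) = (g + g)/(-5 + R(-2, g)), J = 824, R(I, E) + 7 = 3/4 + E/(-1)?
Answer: 23936/29 ≈ 825.38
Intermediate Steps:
R(I, E) = -25/4 - E (R(I, E) = -7 + (3/4 + E/(-1)) = -7 + (3*(¼) + E*(-1)) = -7 + (¾ - E) = -25/4 - E)
u(g) = 2*g/(-45/4 - g) (u(g) = (g + g)/(-5 + (-25/4 - g)) = (2*g)/(-45/4 - g) = 2*g/(-45/4 - g))
J - u(25) = 824 - (-8)*25/(45 + 4*25) = 824 - (-8)*25/(45 + 100) = 824 - (-8)*25/145 = 824 - 1*(-40/29) = 824 + 40/29 = 23936/29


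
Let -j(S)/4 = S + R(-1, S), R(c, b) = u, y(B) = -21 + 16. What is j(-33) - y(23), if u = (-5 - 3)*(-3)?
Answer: 41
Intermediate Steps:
y(B) = -5
u = 24 (u = -8*(-3) = 24)
R(c, b) = 24
j(S) = -96 - 4*S (j(S) = -4*(S + 24) = -4*(24 + S) = -96 - 4*S)
j(-33) - y(23) = (-96 - 4*(-33)) - 1*(-5) = (-96 + 132) + 5 = 36 + 5 = 41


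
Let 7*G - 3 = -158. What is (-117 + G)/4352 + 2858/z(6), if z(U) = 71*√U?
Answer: -487/15232 + 1429*√6/213 ≈ 16.401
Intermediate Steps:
G = -155/7 (G = 3/7 + (⅐)*(-158) = 3/7 - 158/7 = -155/7 ≈ -22.143)
(-117 + G)/4352 + 2858/z(6) = (-117 - 155/7)/4352 + 2858/((71*√6)) = -974/7*1/4352 + 2858*(√6/426) = -487/15232 + 1429*√6/213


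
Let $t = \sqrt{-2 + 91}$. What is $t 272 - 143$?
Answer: $-143 + 272 \sqrt{89} \approx 2423.0$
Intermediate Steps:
$t = \sqrt{89} \approx 9.434$
$t 272 - 143 = \sqrt{89} \cdot 272 - 143 = 272 \sqrt{89} - 143 = -143 + 272 \sqrt{89}$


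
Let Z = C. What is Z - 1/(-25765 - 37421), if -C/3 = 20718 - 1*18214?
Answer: -474653231/63186 ≈ -7512.0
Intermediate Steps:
C = -7512 (C = -3*(20718 - 1*18214) = -3*(20718 - 18214) = -3*2504 = -7512)
Z = -7512
Z - 1/(-25765 - 37421) = -7512 - 1/(-25765 - 37421) = -7512 - 1/(-63186) = -7512 - 1*(-1/63186) = -7512 + 1/63186 = -474653231/63186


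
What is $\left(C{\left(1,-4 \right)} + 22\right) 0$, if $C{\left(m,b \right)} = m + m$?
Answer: $0$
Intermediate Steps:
$C{\left(m,b \right)} = 2 m$
$\left(C{\left(1,-4 \right)} + 22\right) 0 = \left(2 \cdot 1 + 22\right) 0 = \left(2 + 22\right) 0 = 24 \cdot 0 = 0$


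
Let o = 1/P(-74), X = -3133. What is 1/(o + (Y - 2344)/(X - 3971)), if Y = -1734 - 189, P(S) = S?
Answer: 7104/4171 ≈ 1.7032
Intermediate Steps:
Y = -1923
o = -1/74 (o = 1/(-74) = -1/74 ≈ -0.013514)
1/(o + (Y - 2344)/(X - 3971)) = 1/(-1/74 + (-1923 - 2344)/(-3133 - 3971)) = 1/(-1/74 - 4267/(-7104)) = 1/(-1/74 - 4267*(-1/7104)) = 1/(-1/74 + 4267/7104) = 1/(4171/7104) = 7104/4171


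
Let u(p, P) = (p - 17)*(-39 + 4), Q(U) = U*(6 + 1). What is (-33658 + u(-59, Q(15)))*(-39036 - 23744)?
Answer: 1946054440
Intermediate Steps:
Q(U) = 7*U (Q(U) = U*7 = 7*U)
u(p, P) = 595 - 35*p (u(p, P) = (-17 + p)*(-35) = 595 - 35*p)
(-33658 + u(-59, Q(15)))*(-39036 - 23744) = (-33658 + (595 - 35*(-59)))*(-39036 - 23744) = (-33658 + (595 + 2065))*(-62780) = (-33658 + 2660)*(-62780) = -30998*(-62780) = 1946054440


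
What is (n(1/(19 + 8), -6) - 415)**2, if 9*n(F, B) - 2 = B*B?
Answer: 13667809/81 ≈ 1.6874e+5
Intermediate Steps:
n(F, B) = 2/9 + B**2/9 (n(F, B) = 2/9 + (B*B)/9 = 2/9 + B**2/9)
(n(1/(19 + 8), -6) - 415)**2 = ((2/9 + (1/9)*(-6)**2) - 415)**2 = ((2/9 + (1/9)*36) - 415)**2 = ((2/9 + 4) - 415)**2 = (38/9 - 415)**2 = (-3697/9)**2 = 13667809/81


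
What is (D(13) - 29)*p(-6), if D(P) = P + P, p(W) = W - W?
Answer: 0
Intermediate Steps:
p(W) = 0
D(P) = 2*P
(D(13) - 29)*p(-6) = (2*13 - 29)*0 = (26 - 29)*0 = -3*0 = 0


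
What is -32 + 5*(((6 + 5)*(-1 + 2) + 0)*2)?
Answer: 78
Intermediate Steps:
-32 + 5*(((6 + 5)*(-1 + 2) + 0)*2) = -32 + 5*((11*1 + 0)*2) = -32 + 5*((11 + 0)*2) = -32 + 5*(11*2) = -32 + 5*22 = -32 + 110 = 78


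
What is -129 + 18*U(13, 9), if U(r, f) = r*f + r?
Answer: 2211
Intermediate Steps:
U(r, f) = r + f*r (U(r, f) = f*r + r = r + f*r)
-129 + 18*U(13, 9) = -129 + 18*(13*(1 + 9)) = -129 + 18*(13*10) = -129 + 18*130 = -129 + 2340 = 2211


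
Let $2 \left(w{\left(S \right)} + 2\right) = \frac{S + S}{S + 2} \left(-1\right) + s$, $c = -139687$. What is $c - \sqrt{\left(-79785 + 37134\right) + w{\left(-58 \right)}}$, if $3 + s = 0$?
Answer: $-139687 - \frac{i \sqrt{8360485}}{14} \approx -1.3969 \cdot 10^{5} - 206.53 i$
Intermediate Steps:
$s = -3$ ($s = -3 + 0 = -3$)
$w{\left(S \right)} = - \frac{7}{2} - \frac{S}{2 + S}$ ($w{\left(S \right)} = -2 + \frac{\frac{S + S}{S + 2} \left(-1\right) - 3}{2} = -2 + \frac{\frac{2 S}{2 + S} \left(-1\right) - 3}{2} = -2 + \frac{- \frac{2 S}{2 + S} - 3}{2} = -2 + \frac{-3 - \frac{2 S}{2 + S}}{2} = -2 - \left(\frac{3}{2} + \frac{S}{2 + S}\right) = - \frac{7}{2} - \frac{S}{2 + S}$)
$c - \sqrt{\left(-79785 + 37134\right) + w{\left(-58 \right)}} = -139687 - \sqrt{\left(-79785 + 37134\right) + \frac{-14 - -522}{2 \left(2 - 58\right)}} = -139687 - \sqrt{-42651 + \frac{-14 + 522}{2 \left(-56\right)}} = -139687 - \sqrt{-42651 + \frac{1}{2} \left(- \frac{1}{56}\right) 508} = -139687 - \sqrt{-42651 - \frac{127}{28}} = -139687 - \sqrt{- \frac{1194355}{28}} = -139687 - \frac{i \sqrt{8360485}}{14}$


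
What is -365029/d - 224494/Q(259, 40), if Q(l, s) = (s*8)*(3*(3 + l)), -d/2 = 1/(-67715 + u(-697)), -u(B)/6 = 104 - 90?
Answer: -1556192041744727/125760 ≈ -1.2374e+10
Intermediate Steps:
u(B) = -84 (u(B) = -6*(104 - 90) = -6*14 = -84)
d = 2/67799 (d = -2/(-67715 - 84) = -2/(-67799) = -2*(-1/67799) = 2/67799 ≈ 2.9499e-5)
Q(l, s) = 8*s*(9 + 3*l) (Q(l, s) = (8*s)*(9 + 3*l) = 8*s*(9 + 3*l))
-365029/d - 224494/Q(259, 40) = -365029/2/67799 - 224494*1/(960*(3 + 259)) = -365029*67799/2 - 224494/(24*40*262) = -24748601171/2 - 224494/251520 = -24748601171/2 - 224494*1/251520 = -24748601171/2 - 112247/125760 = -1556192041744727/125760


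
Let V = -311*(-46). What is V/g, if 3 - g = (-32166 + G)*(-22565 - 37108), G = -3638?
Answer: -14306/2136532089 ≈ -6.6959e-6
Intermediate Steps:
g = -2136532089 (g = 3 - (-32166 - 3638)*(-22565 - 37108) = 3 - (-35804)*(-59673) = 3 - 1*2136532092 = 3 - 2136532092 = -2136532089)
V = 14306
V/g = 14306/(-2136532089) = 14306*(-1/2136532089) = -14306/2136532089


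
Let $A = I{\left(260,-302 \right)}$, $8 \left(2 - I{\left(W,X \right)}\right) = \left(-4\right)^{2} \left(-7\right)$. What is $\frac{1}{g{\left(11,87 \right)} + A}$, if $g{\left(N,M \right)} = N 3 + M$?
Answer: $\frac{1}{136} \approx 0.0073529$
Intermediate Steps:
$g{\left(N,M \right)} = M + 3 N$ ($g{\left(N,M \right)} = 3 N + M = M + 3 N$)
$I{\left(W,X \right)} = 16$ ($I{\left(W,X \right)} = 2 - \frac{\left(-4\right)^{2} \left(-7\right)}{8} = 2 - \frac{16 \left(-7\right)}{8} = 2 - -14 = 2 + 14 = 16$)
$A = 16$
$\frac{1}{g{\left(11,87 \right)} + A} = \frac{1}{\left(87 + 3 \cdot 11\right) + 16} = \frac{1}{\left(87 + 33\right) + 16} = \frac{1}{120 + 16} = \frac{1}{136}$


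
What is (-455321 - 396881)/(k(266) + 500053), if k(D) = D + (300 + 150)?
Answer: -852202/500769 ≈ -1.7018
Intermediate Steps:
k(D) = 450 + D (k(D) = D + 450 = 450 + D)
(-455321 - 396881)/(k(266) + 500053) = (-455321 - 396881)/((450 + 266) + 500053) = -852202/(716 + 500053) = -852202/500769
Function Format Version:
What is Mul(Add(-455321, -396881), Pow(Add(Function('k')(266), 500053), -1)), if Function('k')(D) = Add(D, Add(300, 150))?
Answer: Rational(-852202, 500769) ≈ -1.7018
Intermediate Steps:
Function('k')(D) = Add(450, D) (Function('k')(D) = Add(D, 450) = Add(450, D))
Mul(Add(-455321, -396881), Pow(Add(Function('k')(266), 500053), -1)) = Mul(Add(-455321, -396881), Pow(Add(Add(450, 266), 500053), -1)) = Mul(-852202, Pow(Add(716, 500053), -1)) = Mul(-852202, Pow(500769, -1)) = Mul(-852202, Rational(1, 500769)) = Rational(-852202, 500769)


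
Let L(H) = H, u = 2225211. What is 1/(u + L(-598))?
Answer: 1/2224613 ≈ 4.4952e-7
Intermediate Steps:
1/(u + L(-598)) = 1/(2225211 - 598) = 1/2224613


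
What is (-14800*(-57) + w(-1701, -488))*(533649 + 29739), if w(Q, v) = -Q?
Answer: 476232439788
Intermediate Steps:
(-14800*(-57) + w(-1701, -488))*(533649 + 29739) = (-14800*(-57) - 1*(-1701))*(533649 + 29739) = (843600 + 1701)*563388 = 845301*563388 = 476232439788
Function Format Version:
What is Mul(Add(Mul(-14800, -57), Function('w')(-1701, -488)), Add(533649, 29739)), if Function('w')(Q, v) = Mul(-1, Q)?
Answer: 476232439788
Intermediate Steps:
Mul(Add(Mul(-14800, -57), Function('w')(-1701, -488)), Add(533649, 29739)) = Mul(Add(Mul(-14800, -57), Mul(-1, -1701)), Add(533649, 29739)) = Mul(Add(843600, 1701), 563388) = Mul(845301, 563388) = 476232439788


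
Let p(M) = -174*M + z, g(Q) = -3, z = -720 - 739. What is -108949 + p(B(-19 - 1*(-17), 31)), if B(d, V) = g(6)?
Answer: -109886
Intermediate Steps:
z = -1459
B(d, V) = -3
p(M) = -1459 - 174*M (p(M) = -174*M - 1459 = -1459 - 174*M)
-108949 + p(B(-19 - 1*(-17), 31)) = -108949 + (-1459 - 174*(-3)) = -108949 + (-1459 + 522) = -108949 - 937 = -109886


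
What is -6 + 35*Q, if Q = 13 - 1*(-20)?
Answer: 1149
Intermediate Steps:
Q = 33 (Q = 13 + 20 = 33)
-6 + 35*Q = -6 + 35*33 = -6 + 1155 = 1149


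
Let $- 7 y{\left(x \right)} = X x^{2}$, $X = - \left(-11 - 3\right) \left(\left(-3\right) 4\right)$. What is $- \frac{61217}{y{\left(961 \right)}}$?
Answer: $- \frac{61217}{22164504} \approx -0.0027619$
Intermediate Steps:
$X = -168$ ($X = - \left(-14\right) \left(-12\right) = \left(-1\right) 168 = -168$)
$y{\left(x \right)} = 24 x^{2}$ ($y{\left(x \right)} = - \frac{\left(-168\right) x^{2}}{7} = 24 x^{2}$)
$- \frac{61217}{y{\left(961 \right)}} = - \frac{61217}{24 \cdot 961^{2}} = - \frac{61217}{24 \cdot 923521} = - \frac{61217}{22164504}$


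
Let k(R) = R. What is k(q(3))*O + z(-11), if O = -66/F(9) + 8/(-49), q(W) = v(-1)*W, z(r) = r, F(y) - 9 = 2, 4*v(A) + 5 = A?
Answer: 820/49 ≈ 16.735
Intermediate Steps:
v(A) = -5/4 + A/4
F(y) = 11 (F(y) = 9 + 2 = 11)
q(W) = -3*W/2 (q(W) = (-5/4 + (¼)*(-1))*W = (-5/4 - ¼)*W = -3*W/2)
O = -302/49 (O = -66/11 + 8/(-49) = -66*1/11 + 8*(-1/49) = -6 - 8/49 = -302/49 ≈ -6.1633)
k(q(3))*O + z(-11) = -3/2*3*(-302/49) - 11 = -9/2*(-302/49) - 11 = 1359/49 - 11 = 820/49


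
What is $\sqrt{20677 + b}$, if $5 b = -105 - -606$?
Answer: $\frac{\sqrt{519430}}{5} \approx 144.14$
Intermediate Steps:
$b = \frac{501}{5}$ ($b = \frac{-105 - -606}{5} = \frac{-105 + 606}{5} = \frac{1}{5} \cdot 501 = \frac{501}{5} \approx 100.2$)
$\sqrt{20677 + b} = \sqrt{20677 + \frac{501}{5}} = \sqrt{\frac{103886}{5}} = \frac{\sqrt{519430}}{5}$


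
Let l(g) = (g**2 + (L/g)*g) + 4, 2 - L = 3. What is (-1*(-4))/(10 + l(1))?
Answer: 2/7 ≈ 0.28571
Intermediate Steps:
L = -1 (L = 2 - 1*3 = 2 - 3 = -1)
l(g) = 3 + g**2 (l(g) = (g**2 + (-1/g)*g) + 4 = (g**2 - 1) + 4 = (-1 + g**2) + 4 = 3 + g**2)
(-1*(-4))/(10 + l(1)) = (-1*(-4))/(10 + (3 + 1**2)) = 4/(10 + (3 + 1)) = 4/(10 + 4) = 4/14 = 4*(1/14) = 2/7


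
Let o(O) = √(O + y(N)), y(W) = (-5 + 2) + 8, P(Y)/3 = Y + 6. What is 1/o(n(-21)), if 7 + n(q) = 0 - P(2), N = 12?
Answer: -I*√26/26 ≈ -0.19612*I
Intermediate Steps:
P(Y) = 18 + 3*Y (P(Y) = 3*(Y + 6) = 3*(6 + Y) = 18 + 3*Y)
y(W) = 5 (y(W) = -3 + 8 = 5)
n(q) = -31 (n(q) = -7 + (0 - (18 + 3*2)) = -7 + (0 - (18 + 6)) = -7 + (0 - 1*24) = -7 + (0 - 24) = -7 - 24 = -31)
o(O) = √(5 + O) (o(O) = √(O + 5) = √(5 + O))
1/o(n(-21)) = 1/(√(5 - 31)) = 1/(√(-26)) = 1/(I*√26) = -I*√26/26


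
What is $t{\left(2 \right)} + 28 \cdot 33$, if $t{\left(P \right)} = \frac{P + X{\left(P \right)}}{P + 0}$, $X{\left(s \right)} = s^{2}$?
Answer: $927$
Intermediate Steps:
$t{\left(P \right)} = \frac{P + P^{2}}{P}$ ($t{\left(P \right)} = \frac{P + P^{2}}{P + 0} = \frac{P + P^{2}}{P}$)
$t{\left(2 \right)} + 28 \cdot 33 = \left(1 + 2\right) + 28 \cdot 33 = 3 + 924 = 927$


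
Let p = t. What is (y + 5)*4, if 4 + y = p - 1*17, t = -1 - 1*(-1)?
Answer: -64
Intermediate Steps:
t = 0 (t = -1 + 1 = 0)
p = 0
y = -21 (y = -4 + (0 - 1*17) = -4 + (0 - 17) = -4 - 17 = -21)
(y + 5)*4 = (-21 + 5)*4 = -16*4 = -64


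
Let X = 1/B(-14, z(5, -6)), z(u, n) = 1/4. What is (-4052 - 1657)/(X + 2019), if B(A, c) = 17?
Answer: -97053/34324 ≈ -2.8276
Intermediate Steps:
z(u, n) = ¼
X = 1/17 ≈ 0.058824
(-4052 - 1657)/(X + 2019) = (-4052 - 1657)/(1/17 + 2019) = -5709/34324/17 = -5709*17/34324 = -97053/34324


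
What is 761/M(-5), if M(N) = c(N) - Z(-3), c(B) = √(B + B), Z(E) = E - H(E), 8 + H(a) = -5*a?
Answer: 761/11 - 761*I*√10/110 ≈ 69.182 - 21.877*I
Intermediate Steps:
H(a) = -8 - 5*a
Z(E) = 8 + 6*E (Z(E) = E - (-8 - 5*E) = E + (8 + 5*E) = 8 + 6*E)
c(B) = √2*√B (c(B) = √(2*B) = √2*√B)
M(N) = 10 + √2*√N (M(N) = √2*√N - (8 + 6*(-3)) = √2*√N - (8 - 18) = √2*√N - 1*(-10) = √2*√N + 10 = 10 + √2*√N)
761/M(-5) = 761/(10 + √2*√(-5)) = 761/(10 + √2*(I*√5)) = 761/(10 + I*√10)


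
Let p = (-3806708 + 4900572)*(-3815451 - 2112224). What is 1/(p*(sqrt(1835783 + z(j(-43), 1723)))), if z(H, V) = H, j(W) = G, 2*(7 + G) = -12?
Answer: -sqrt(1835770)/11903261709297374000 ≈ -1.1383e-16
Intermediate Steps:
G = -13 (G = -7 + (1/2)*(-12) = -7 - 6 = -13)
j(W) = -13
p = -6484070286200 (p = 1093864*(-5927675) = -6484070286200)
1/(p*(sqrt(1835783 + z(j(-43), 1723)))) = 1/((-6484070286200)*(sqrt(1835783 - 13))) = -sqrt(1835770)/1835770/6484070286200 = -sqrt(1835770)/11903261709297374000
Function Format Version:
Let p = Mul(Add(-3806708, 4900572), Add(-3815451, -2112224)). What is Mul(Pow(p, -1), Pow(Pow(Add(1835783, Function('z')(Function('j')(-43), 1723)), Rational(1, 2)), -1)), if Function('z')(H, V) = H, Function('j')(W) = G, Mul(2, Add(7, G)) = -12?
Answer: Mul(Rational(-1, 11903261709297374000), Pow(1835770, Rational(1, 2))) ≈ -1.1383e-16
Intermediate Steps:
G = -13 (G = Add(-7, Mul(Rational(1, 2), -12)) = Add(-7, -6) = -13)
Function('j')(W) = -13
p = -6484070286200 (p = Mul(1093864, -5927675) = -6484070286200)
Mul(Pow(p, -1), Pow(Pow(Add(1835783, Function('z')(Function('j')(-43), 1723)), Rational(1, 2)), -1)) = Mul(Pow(-6484070286200, -1), Pow(Pow(Add(1835783, -13), Rational(1, 2)), -1)) = Mul(Rational(-1, 6484070286200), Pow(Pow(1835770, Rational(1, 2)), -1)) = Mul(Rational(-1, 6484070286200), Mul(Rational(1, 1835770), Pow(1835770, Rational(1, 2)))) = Mul(Rational(-1, 11903261709297374000), Pow(1835770, Rational(1, 2)))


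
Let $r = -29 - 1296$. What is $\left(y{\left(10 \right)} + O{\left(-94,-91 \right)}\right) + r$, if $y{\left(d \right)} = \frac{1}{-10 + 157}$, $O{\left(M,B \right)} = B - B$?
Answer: $- \frac{194774}{147} \approx -1325.0$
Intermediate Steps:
$O{\left(M,B \right)} = 0$
$r = -1325$ ($r = -29 - 1296 = -1325$)
$y{\left(d \right)} = \frac{1}{147}$
$\left(y{\left(10 \right)} + O{\left(-94,-91 \right)}\right) + r = \left(\frac{1}{147} + 0\right) - 1325 = \frac{1}{147} - 1325 = - \frac{194774}{147}$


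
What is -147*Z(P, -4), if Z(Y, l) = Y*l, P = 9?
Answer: 5292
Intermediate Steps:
-147*Z(P, -4) = -1323*(-4) = -147*(-36) = 5292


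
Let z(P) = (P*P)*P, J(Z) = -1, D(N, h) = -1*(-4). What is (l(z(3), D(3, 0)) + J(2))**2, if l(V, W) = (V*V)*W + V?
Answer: 8655364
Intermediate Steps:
D(N, h) = 4
z(P) = P**3 (z(P) = P**2*P = P**3)
l(V, W) = V + W*V**2 (l(V, W) = V**2*W + V = W*V**2 + V = V + W*V**2)
(l(z(3), D(3, 0)) + J(2))**2 = (3**3*(1 + 3**3*4) - 1)**2 = (27*(1 + 27*4) - 1)**2 = (27*(1 + 108) - 1)**2 = (27*109 - 1)**2 = (2943 - 1)**2 = 2942**2 = 8655364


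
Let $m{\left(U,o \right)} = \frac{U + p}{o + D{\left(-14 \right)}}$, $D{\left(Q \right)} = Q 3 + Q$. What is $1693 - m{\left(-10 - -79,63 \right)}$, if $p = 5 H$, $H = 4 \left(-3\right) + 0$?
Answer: $\frac{11842}{7} \approx 1691.7$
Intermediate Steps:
$H = -12$ ($H = -12 + 0 = -12$)
$D{\left(Q \right)} = 4 Q$ ($D{\left(Q \right)} = 3 Q + Q = 4 Q$)
$p = -60$ ($p = 5 \left(-12\right) = -60$)
$m{\left(U,o \right)} = \frac{-60 + U}{-56 + o}$ ($m{\left(U,o \right)} = \frac{U - 60}{o + 4 \left(-14\right)} = \frac{-60 + U}{o - 56} = \frac{-60 + U}{-56 + o}$)
$1693 - m{\left(-10 - -79,63 \right)} = 1693 - \frac{-60 - -69}{-56 + 63} = 1693 - \frac{-60 + \left(-10 + 79\right)}{7} = 1693 - \frac{-60 + 69}{7} = 1693 - \frac{1}{7} \cdot 9 = 1693 - \frac{9}{7} = \frac{11842}{7}$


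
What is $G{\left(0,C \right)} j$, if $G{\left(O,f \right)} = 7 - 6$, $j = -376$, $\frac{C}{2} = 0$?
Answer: $-376$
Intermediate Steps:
$C = 0$ ($C = 2 \cdot 0 = 0$)
$G{\left(O,f \right)} = 1$
$G{\left(0,C \right)} j = 1 \left(-376\right) = -376$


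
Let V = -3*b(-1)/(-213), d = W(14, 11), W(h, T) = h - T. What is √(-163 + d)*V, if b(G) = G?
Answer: -4*I*√10/71 ≈ -0.17816*I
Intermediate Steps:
d = 3 (d = 14 - 1*11 = 14 - 11 = 3)
V = -1/71 (V = -3*(-1)/(-213) = 3*(-1/213) = -1/71 ≈ -0.014085)
√(-163 + d)*V = √(-163 + 3)*(-1/71) = √(-160)*(-1/71) = (4*I*√10)*(-1/71) = -4*I*√10/71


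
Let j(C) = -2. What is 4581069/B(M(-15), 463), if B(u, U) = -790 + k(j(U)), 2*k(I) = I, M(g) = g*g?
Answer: -4581069/791 ≈ -5791.5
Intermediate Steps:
M(g) = g**2
k(I) = I/2
B(u, U) = -791 (B(u, U) = -790 + (1/2)*(-2) = -790 - 1 = -791)
4581069/B(M(-15), 463) = 4581069/(-791) = 4581069*(-1/791) = -4581069/791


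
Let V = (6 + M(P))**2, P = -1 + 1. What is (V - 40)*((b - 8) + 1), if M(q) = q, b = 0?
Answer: 28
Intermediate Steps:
P = 0
V = 36 (V = (6 + 0)**2 = 6**2 = 36)
(V - 40)*((b - 8) + 1) = (36 - 40)*((0 - 8) + 1) = -4*(-8 + 1) = -4*(-7) = 28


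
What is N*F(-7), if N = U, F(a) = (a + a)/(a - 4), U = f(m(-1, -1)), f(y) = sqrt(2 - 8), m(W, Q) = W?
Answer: 14*I*sqrt(6)/11 ≈ 3.1175*I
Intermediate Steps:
f(y) = I*sqrt(6) (f(y) = sqrt(-6) = I*sqrt(6))
U = I*sqrt(6) ≈ 2.4495*I
F(a) = 2*a/(-4 + a) (F(a) = (2*a)/(-4 + a) = 2*a/(-4 + a))
N = I*sqrt(6) ≈ 2.4495*I
N*F(-7) = (I*sqrt(6))*(2*(-7)/(-4 - 7)) = (I*sqrt(6))*(2*(-7)/(-11)) = (I*sqrt(6))*(2*(-7)*(-1/11)) = (I*sqrt(6))*(14/11) = 14*I*sqrt(6)/11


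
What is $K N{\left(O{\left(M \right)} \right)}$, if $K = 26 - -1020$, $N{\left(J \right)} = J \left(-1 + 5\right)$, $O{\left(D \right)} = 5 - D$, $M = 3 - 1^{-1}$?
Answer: $12552$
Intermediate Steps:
$M = 2$ ($M = 3 - 1 = 2$)
$N{\left(J \right)} = 4 J$ ($N{\left(J \right)} = J 4 = 4 J$)
$K = 1046$ ($K = 26 + 1020 = 1046$)
$K N{\left(O{\left(M \right)} \right)} = 1046 \cdot 4 \left(5 - 2\right) = 1046 \cdot 4 \cdot 3 = 1046 \cdot 12 = 12552$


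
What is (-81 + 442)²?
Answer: 130321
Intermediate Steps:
(-81 + 442)² = 361² = 130321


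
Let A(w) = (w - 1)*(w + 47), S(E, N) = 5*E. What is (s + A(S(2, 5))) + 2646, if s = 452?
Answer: 3611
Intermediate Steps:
A(w) = (-1 + w)*(47 + w)
(s + A(S(2, 5))) + 2646 = (452 + (-47 + (5*2)² + 46*(5*2))) + 2646 = (452 + (-47 + 10² + 46*10)) + 2646 = (452 + (-47 + 100 + 460)) + 2646 = (452 + 513) + 2646 = 965 + 2646 = 3611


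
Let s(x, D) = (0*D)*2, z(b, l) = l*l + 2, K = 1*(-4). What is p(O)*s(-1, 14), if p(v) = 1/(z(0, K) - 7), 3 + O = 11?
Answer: 0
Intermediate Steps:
O = 8 (O = -3 + 11 = 8)
K = -4
z(b, l) = 2 + l² (z(b, l) = l² + 2 = 2 + l²)
s(x, D) = 0 (s(x, D) = 0*2 = 0)
p(v) = 1/11 (p(v) = 1/((2 + (-4)²) - 7) = 1/((2 + 16) - 7) = 1/(18 - 7) = 1/11)
p(O)*s(-1, 14) = (1/11)*0 = 0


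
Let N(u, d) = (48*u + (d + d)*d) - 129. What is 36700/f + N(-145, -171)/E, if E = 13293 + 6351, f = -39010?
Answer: 42796871/25543748 ≈ 1.6754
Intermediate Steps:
E = 19644
N(u, d) = -129 + 2*d² + 48*u (N(u, d) = (48*u + (2*d)*d) - 129 = (48*u + 2*d²) - 129 = (2*d² + 48*u) - 129 = -129 + 2*d² + 48*u)
36700/f + N(-145, -171)/E = 36700/(-39010) + (-129 + 2*(-171)² + 48*(-145))/19644 = 36700*(-1/39010) + (-129 + 2*29241 - 6960)*(1/19644) = -3670/3901 + (-129 + 58482 - 6960)*(1/19644) = -3670/3901 + 51393*(1/19644) = -3670/3901 + 17131/6548 = 42796871/25543748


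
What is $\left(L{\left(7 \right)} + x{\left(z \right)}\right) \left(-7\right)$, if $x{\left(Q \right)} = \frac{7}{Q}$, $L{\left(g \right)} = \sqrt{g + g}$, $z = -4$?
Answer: $\frac{49}{4} - 7 \sqrt{14} \approx -13.942$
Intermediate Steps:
$L{\left(g \right)} = \sqrt{2} \sqrt{g}$ ($L{\left(g \right)} = \sqrt{2 g} = \sqrt{2} \sqrt{g}$)
$\left(L{\left(7 \right)} + x{\left(z \right)}\right) \left(-7\right) = \left(\sqrt{2} \sqrt{7} + \frac{7}{-4}\right) \left(-7\right) = \left(\sqrt{14} + 7 \left(- \frac{1}{4}\right)\right) \left(-7\right) = \left(\sqrt{14} - \frac{7}{4}\right) \left(-7\right) = \left(- \frac{7}{4} + \sqrt{14}\right) \left(-7\right) = \frac{49}{4} - 7 \sqrt{14}$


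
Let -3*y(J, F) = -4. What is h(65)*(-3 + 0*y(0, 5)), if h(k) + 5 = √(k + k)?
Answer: 15 - 3*√130 ≈ -19.205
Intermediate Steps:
h(k) = -5 + √2*√k (h(k) = -5 + √(k + k) = -5 + √(2*k) = -5 + √2*√k)
y(J, F) = 4/3 (y(J, F) = -⅓*(-4) = 4/3)
h(65)*(-3 + 0*y(0, 5)) = (-5 + √2*√65)*(-3 + 0*(4/3)) = (-5 + √130)*(-3 + 0) = (-5 + √130)*(-3) = 15 - 3*√130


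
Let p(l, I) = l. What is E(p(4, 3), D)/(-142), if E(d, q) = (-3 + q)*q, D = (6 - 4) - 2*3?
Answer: -14/71 ≈ -0.19718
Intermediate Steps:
D = -4 (D = 2 - 6 = -4)
E(d, q) = q*(-3 + q)
E(p(4, 3), D)/(-142) = -4*(-3 - 4)/(-142) = -4*(-7)*(-1/142) = 28*(-1/142) = -14/71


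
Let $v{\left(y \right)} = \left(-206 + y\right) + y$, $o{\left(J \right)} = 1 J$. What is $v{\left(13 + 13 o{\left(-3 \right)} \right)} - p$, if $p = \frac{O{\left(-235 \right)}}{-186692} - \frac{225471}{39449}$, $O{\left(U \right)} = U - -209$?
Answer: $- \frac{929014536203}{3682406354} \approx -252.28$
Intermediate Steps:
$O{\left(U \right)} = 209 + U$ ($O{\left(U \right)} = U + 209 = 209 + U$)
$o{\left(J \right)} = J$
$p = - \frac{21046303129}{3682406354}$ ($p = \frac{209 - 235}{-186692} - \frac{225471}{39449} = \left(-26\right) \left(- \frac{1}{186692}\right) - \frac{225471}{39449} = \frac{13}{93346} - \frac{225471}{39449} = - \frac{21046303129}{3682406354} \approx -5.7154$)
$v{\left(y \right)} = -206 + 2 y$
$v{\left(13 + 13 o{\left(-3 \right)} \right)} - p = \left(-206 + 2 \left(13 + 13 \left(-3\right)\right)\right) - - \frac{21046303129}{3682406354} = \left(-206 + 2 \left(13 - 39\right)\right) + \frac{21046303129}{3682406354} = \left(-206 + 2 \left(-26\right)\right) + \frac{21046303129}{3682406354} = \left(-206 - 52\right) + \frac{21046303129}{3682406354} = -258 + \frac{21046303129}{3682406354} = - \frac{929014536203}{3682406354}$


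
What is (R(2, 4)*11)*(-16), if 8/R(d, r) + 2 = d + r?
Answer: -352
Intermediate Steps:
R(d, r) = 8/(-2 + d + r) (R(d, r) = 8/(-2 + (d + r)) = 8/(-2 + d + r))
(R(2, 4)*11)*(-16) = ((8/(-2 + 2 + 4))*11)*(-16) = ((8/4)*11)*(-16) = ((8*(¼))*11)*(-16) = (2*11)*(-16) = 22*(-16) = -352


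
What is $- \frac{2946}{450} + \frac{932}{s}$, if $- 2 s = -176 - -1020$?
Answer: $- \frac{138551}{15825} \approx -8.7552$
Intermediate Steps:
$s = -422$ ($s = - \frac{-176 - -1020}{2} = - \frac{-176 + 1020}{2} = \left(- \frac{1}{2}\right) 844 = -422$)
$- \frac{2946}{450} + \frac{932}{s} = - \frac{2946}{450} + \frac{932}{-422} = \left(-2946\right) \frac{1}{450} + 932 \left(- \frac{1}{422}\right) = - \frac{491}{75} - \frac{466}{211} = - \frac{138551}{15825}$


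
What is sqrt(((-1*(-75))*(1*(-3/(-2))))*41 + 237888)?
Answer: 3*sqrt(107778)/2 ≈ 492.44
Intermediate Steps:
sqrt(((-1*(-75))*(1*(-3/(-2))))*41 + 237888) = sqrt((75*(1*(-3*(-1/2))))*41 + 237888) = sqrt((75*(1*(3/2)))*41 + 237888) = sqrt((75*(3/2))*41 + 237888) = sqrt((225/2)*41 + 237888) = sqrt(9225/2 + 237888) = sqrt(485001/2) = 3*sqrt(107778)/2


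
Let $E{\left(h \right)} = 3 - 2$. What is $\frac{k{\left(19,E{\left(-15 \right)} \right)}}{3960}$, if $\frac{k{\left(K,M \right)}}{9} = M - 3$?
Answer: $- \frac{1}{220} \approx -0.0045455$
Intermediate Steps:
$E{\left(h \right)} = 1$
$k{\left(K,M \right)} = -27 + 9 M$ ($k{\left(K,M \right)} = 9 \left(M - 3\right) = 9 \left(-3 + M\right) = -27 + 9 M$)
$\frac{k{\left(19,E{\left(-15 \right)} \right)}}{3960} = \frac{-27 + 9 \cdot 1}{3960} = \left(-27 + 9\right) \frac{1}{3960} = \left(-18\right) \frac{1}{3960} = - \frac{1}{220}$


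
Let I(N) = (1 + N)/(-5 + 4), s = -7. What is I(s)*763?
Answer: 4578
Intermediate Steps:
I(N) = -1 - N (I(N) = (1 + N)/(-1) = (1 + N)*(-1) = -1 - N)
I(s)*763 = (-1 - 1*(-7))*763 = (-1 + 7)*763 = 6*763 = 4578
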